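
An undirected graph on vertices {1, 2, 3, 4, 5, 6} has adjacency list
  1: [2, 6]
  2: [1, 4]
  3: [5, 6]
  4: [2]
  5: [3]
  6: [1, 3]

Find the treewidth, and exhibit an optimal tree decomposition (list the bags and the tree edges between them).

Treewidth 1.
One optimal decomposition is:
Bags: B1 = {2, 4}  B2 = {1, 2}  B3 = {1, 6}  B4 = {3, 6}  B5 = {3, 5}
Tree: B1–B2, B2–B3, B3–B4, B4–B5

The largest bag has 2 vertices, giving width 1; this decomposition certifies tw(G) ≤ 1. G has an edge, so its treewidth is at least 1. Hence tw(G) = 1 exactly.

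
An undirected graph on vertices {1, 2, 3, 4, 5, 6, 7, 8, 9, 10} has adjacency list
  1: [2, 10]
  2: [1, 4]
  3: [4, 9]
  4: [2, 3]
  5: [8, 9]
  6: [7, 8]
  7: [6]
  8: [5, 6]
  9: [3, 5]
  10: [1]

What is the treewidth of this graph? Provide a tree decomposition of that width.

Every bag has size at most 2, so the width is 2 − 1 = 1 and tw(G) ≤ 1. Since G has at least one edge (e.g. 7–6), it is not an edgeless graph, so tw(G) ≥ 1. The upper and lower bounds meet at 1, so that is the treewidth.

Treewidth 1.
One optimal decomposition is:
Bags: B1 = {6, 7}  B2 = {6, 8}  B3 = {5, 8}  B4 = {5, 9}  B5 = {3, 9}  B6 = {3, 4}  B7 = {2, 4}  B8 = {1, 2}  B9 = {1, 10}
Tree: B1–B2, B2–B3, B3–B4, B4–B5, B5–B6, B6–B7, B7–B8, B8–B9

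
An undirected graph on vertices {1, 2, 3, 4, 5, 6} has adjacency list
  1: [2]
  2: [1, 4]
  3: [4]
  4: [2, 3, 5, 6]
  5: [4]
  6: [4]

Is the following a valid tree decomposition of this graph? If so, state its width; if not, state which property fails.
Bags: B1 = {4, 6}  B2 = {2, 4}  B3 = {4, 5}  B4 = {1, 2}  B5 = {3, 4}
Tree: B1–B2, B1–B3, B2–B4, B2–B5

Checking the three conditions: (i) the bags cover all of {1, 2, 3, 4, 5, 6}; (ii) for each edge, some bag contains both endpoints; (iii) the bags containing any fixed vertex form a subtree. All hold, so the decomposition is valid with width 2 − 1 = 1.

Yes; width 1.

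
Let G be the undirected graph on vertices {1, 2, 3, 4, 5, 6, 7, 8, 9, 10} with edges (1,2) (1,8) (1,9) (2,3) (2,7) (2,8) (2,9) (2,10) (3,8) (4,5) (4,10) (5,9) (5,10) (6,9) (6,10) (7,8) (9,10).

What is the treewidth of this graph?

2

A width-2 tree decomposition is:
Bags: B1 = {1, 2, 9}  B2 = {1, 2, 8}  B3 = {2, 3, 8}  B4 = {2, 9, 10}  B5 = {5, 9, 10}  B6 = {4, 5, 10}  B7 = {6, 9, 10}  B8 = {2, 7, 8}
Tree: B1–B2, B2–B3, B1–B4, B4–B5, B5–B6, B4–B7, B2–B8
The largest bag has 3 vertices, giving width 2; this decomposition certifies tw(G) ≤ 2. Conversely, {1, 2, 8} is a clique of size 3, and the vertices of any clique must share a bag in every tree decomposition; so some bag has ≥ 3 vertices and tw(G) ≥ 2. Hence tw(G) = 2 exactly.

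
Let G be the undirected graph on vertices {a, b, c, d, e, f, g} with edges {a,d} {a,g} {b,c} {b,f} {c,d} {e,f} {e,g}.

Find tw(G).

2

A width-2 tree decomposition is:
Bags: B1 = {e, f, g}  B2 = {b, f, g}  B3 = {b, c, g}  B4 = {c, d, g}  B5 = {a, d, g}
Tree: B1–B2, B2–B3, B3–B4, B4–B5
The largest bag has 3 vertices, giving width 2; this decomposition certifies tw(G) ≤ 2. The edges g–e–f–b–c–d–a–g form a cycle, so G is not a tree and its treewidth is at least 2. Hence tw(G) = 2 exactly.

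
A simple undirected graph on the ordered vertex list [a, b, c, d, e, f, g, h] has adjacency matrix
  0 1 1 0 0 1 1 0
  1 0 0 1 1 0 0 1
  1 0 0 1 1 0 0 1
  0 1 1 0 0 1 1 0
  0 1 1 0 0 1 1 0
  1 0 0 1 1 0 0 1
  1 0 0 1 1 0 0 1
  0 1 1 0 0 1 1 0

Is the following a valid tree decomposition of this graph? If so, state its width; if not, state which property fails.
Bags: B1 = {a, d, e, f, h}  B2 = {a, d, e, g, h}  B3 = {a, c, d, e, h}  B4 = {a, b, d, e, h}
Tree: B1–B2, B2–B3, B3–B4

Yes; width 4.

Vertex coverage: the bags together contain {a, b, c, d, e, f, g, h}, the full vertex set. Edge coverage: each edge of G has both endpoints in at least one bag. Running intersection: for every vertex, the bags containing it form a connected subtree. All three properties hold, so this is a valid tree decomposition of width max|bag| − 1 = 4, and hence tw(G) ≤ 4.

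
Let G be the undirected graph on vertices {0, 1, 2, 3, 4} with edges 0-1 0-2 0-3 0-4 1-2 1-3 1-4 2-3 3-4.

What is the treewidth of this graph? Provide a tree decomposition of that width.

Treewidth 3.
Bags: B1 = {0, 1, 3, 4}  B2 = {0, 1, 2, 3}
Tree: B1–B2

Each bag holds 4 vertices, so the decomposition has width 3, which upper-bounds the treewidth. On the other hand G contains the 4-clique {0, 1, 2, 3}. A clique must lie in a single bag of any decomposition, so no decomposition can have width below 3. Combining the bounds, tw(G) = 3.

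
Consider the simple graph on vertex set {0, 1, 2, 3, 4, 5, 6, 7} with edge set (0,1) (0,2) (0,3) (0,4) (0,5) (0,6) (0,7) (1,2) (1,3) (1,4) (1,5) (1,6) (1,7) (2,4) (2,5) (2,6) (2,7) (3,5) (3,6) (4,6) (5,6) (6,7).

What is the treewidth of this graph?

A width-4 tree decomposition is:
Bags: B1 = {0, 1, 2, 4, 6}  B2 = {0, 1, 2, 5, 6}  B3 = {0, 1, 2, 6, 7}  B4 = {0, 1, 3, 5, 6}
Tree: B1–B2, B1–B3, B2–B4
Every bag has size at most 5, so the width is 5 − 1 = 4 and tw(G) ≤ 4. On the other hand G contains the 5-clique {0, 1, 2, 4, 6}. A clique must lie in a single bag of any decomposition, so no decomposition can have width below 4. Combining the bounds, tw(G) = 4.

4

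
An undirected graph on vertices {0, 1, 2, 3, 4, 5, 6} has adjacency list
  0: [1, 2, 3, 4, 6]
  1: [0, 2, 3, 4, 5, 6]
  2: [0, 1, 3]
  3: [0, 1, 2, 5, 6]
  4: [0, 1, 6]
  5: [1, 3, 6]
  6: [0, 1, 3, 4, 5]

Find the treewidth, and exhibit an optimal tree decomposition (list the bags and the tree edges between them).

Treewidth 3.
Bags: B1 = {0, 1, 2, 3}  B2 = {0, 1, 3, 6}  B3 = {0, 1, 4, 6}  B4 = {1, 3, 5, 6}
Tree: B1–B2, B2–B3, B2–B4

Every bag has size at most 4, so the width is 4 − 1 = 3 and tw(G) ≤ 3. For the lower bound, the 4 vertices {0, 1, 2, 3} are pairwise adjacent, and any tree decomposition puts a clique entirely inside one bag — forcing width ≥ 3. Combining the bounds, tw(G) = 3.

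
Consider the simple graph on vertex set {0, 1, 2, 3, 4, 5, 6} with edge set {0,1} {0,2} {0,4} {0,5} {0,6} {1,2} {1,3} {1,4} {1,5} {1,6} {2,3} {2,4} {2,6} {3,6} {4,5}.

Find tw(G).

A width-3 tree decomposition is:
Bags: B1 = {0, 1, 2, 6}  B2 = {1, 2, 3, 6}  B3 = {0, 1, 2, 4}  B4 = {0, 1, 4, 5}
Tree: B1–B2, B1–B3, B3–B4
Every bag has size at most 4, so the width is 4 − 1 = 3 and tw(G) ≤ 3. On the other hand G contains the 4-clique {0, 1, 2, 4}. A clique must lie in a single bag of any decomposition, so no decomposition can have width below 3. Therefore the treewidth is 3.

3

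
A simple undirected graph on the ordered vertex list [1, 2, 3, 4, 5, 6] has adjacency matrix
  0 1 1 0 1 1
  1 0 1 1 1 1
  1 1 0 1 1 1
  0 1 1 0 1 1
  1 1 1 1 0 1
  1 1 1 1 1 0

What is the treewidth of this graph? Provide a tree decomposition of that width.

Every bag has size at most 5, so the width is 5 − 1 = 4 and tw(G) ≤ 4. For the lower bound, the 5 vertices {1, 2, 3, 5, 6} are pairwise adjacent, and any tree decomposition puts a clique entirely inside one bag — forcing width ≥ 4. Therefore the treewidth is 4.

Treewidth 4.
One such decomposition:
Bags: B1 = {2, 3, 4, 5, 6}  B2 = {1, 2, 3, 5, 6}
Tree: B1–B2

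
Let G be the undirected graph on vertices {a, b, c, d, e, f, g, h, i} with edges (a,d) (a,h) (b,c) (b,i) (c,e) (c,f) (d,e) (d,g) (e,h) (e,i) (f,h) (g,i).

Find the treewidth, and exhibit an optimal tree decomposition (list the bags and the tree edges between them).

The largest bag has 4 vertices, giving width 3; this decomposition certifies tw(G) ≤ 3. For the lower bound: the 4 vertex sets {b,g,i}, {c}, {e}, {a,d,f,h} are disjoint, each induces a connected subgraph, and every pair is joined by at least one edge of G. Contracting each set to a single vertex therefore yields K_{4} as a minor, and since treewidth is minor-monotone, tw(G) ≥ tw(K_{4}) = 3. Hence tw(G) = 3 exactly.

Treewidth 3.
One optimal decomposition is:
Bags: B1 = {b, c, g, i}  B2 = {c, e, g, i}  B3 = {c, d, e, g}  B4 = {c, d, e, f}  B5 = {d, e, f, h}  B6 = {a, d, f, h}
Tree: B1–B2, B2–B3, B3–B4, B4–B5, B5–B6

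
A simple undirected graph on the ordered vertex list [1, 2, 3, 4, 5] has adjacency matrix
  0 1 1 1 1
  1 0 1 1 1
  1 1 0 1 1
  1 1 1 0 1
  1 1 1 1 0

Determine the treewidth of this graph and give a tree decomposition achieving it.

Treewidth 4.
One optimal decomposition is:
Bags: B1 = {1, 2, 3, 4, 5}
Tree: (single bag)

With just one bag of size 5, the width is 5 − 1 = 4, so tw(G) ≤ 4. For the lower bound, the 5 vertices {1, 2, 3, 4, 5} are pairwise adjacent, and any tree decomposition puts a clique entirely inside one bag — forcing width ≥ 4. Hence tw(G) = 4 exactly.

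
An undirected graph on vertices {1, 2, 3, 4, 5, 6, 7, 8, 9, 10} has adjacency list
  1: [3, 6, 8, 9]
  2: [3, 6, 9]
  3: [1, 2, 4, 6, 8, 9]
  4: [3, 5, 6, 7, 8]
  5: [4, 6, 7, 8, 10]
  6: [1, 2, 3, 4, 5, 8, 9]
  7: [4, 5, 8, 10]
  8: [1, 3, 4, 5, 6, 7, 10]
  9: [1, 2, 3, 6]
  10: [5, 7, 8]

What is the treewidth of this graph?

A width-3 tree decomposition is:
Bags: B1 = {3, 4, 6, 8}  B2 = {4, 5, 6, 8}  B3 = {4, 5, 7, 8}  B4 = {1, 3, 6, 8}  B5 = {5, 7, 8, 10}  B6 = {1, 3, 6, 9}  B7 = {2, 3, 6, 9}
Tree: B1–B2, B2–B3, B1–B4, B3–B5, B4–B6, B6–B7
Each bag holds 4 vertices, so the decomposition has width 3, which upper-bounds the treewidth. For the lower bound, the 4 vertices {5, 7, 8, 10} are pairwise adjacent, and any tree decomposition puts a clique entirely inside one bag — forcing width ≥ 3. The upper and lower bounds meet at 3, so that is the treewidth.

3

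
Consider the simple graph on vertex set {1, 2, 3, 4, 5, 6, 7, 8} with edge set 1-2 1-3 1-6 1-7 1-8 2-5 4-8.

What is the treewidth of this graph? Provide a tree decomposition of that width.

The largest bag has 2 vertices, giving width 1; this decomposition certifies tw(G) ≤ 1. G has an edge, so its treewidth is at least 1. Hence tw(G) = 1 exactly.

Treewidth 1.
Bags: B1 = {1, 8}  B2 = {1, 2}  B3 = {4, 8}  B4 = {1, 3}  B5 = {1, 7}  B6 = {1, 6}  B7 = {2, 5}
Tree: B1–B2, B1–B3, B2–B4, B2–B5, B4–B6, B2–B7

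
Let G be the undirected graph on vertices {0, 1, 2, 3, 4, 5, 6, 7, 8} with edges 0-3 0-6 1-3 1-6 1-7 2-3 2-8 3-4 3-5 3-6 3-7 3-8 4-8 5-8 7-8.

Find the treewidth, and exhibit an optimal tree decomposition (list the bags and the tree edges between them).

The largest bag has 3 vertices, giving width 2; this decomposition certifies tw(G) ≤ 2. For the lower bound, the 3 vertices {0, 3, 6} are pairwise adjacent, and any tree decomposition puts a clique entirely inside one bag — forcing width ≥ 2. Hence tw(G) = 2 exactly.

Treewidth 2.
One optimal decomposition is:
Bags: B1 = {1, 3, 7}  B2 = {3, 7, 8}  B3 = {1, 3, 6}  B4 = {0, 3, 6}  B5 = {3, 4, 8}  B6 = {2, 3, 8}  B7 = {3, 5, 8}
Tree: B1–B2, B1–B3, B3–B4, B2–B5, B2–B6, B6–B7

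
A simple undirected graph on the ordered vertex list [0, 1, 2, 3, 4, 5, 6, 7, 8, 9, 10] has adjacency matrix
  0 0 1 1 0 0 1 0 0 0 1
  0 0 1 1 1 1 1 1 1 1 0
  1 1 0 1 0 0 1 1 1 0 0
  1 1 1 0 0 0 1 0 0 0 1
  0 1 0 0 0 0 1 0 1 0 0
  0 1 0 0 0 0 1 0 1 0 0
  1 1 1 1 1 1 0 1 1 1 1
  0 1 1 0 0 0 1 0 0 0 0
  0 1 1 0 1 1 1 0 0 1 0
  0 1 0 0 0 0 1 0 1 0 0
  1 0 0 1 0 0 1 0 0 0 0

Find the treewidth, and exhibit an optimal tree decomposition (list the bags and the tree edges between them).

Each bag holds 4 vertices, so the decomposition has width 3, which upper-bounds the treewidth. Conversely, {0, 3, 6, 10} is a clique of size 4, and the vertices of any clique must share a bag in every tree decomposition; so some bag has ≥ 4 vertices and tw(G) ≥ 3. Therefore the treewidth is 3.

Treewidth 3.
Bags: B1 = {1, 2, 6, 8}  B2 = {1, 4, 6, 8}  B3 = {1, 2, 3, 6}  B4 = {1, 2, 6, 7}  B5 = {1, 6, 8, 9}  B6 = {0, 2, 3, 6}  B7 = {1, 5, 6, 8}  B8 = {0, 3, 6, 10}
Tree: B1–B2, B1–B3, B3–B4, B1–B5, B3–B6, B2–B7, B6–B8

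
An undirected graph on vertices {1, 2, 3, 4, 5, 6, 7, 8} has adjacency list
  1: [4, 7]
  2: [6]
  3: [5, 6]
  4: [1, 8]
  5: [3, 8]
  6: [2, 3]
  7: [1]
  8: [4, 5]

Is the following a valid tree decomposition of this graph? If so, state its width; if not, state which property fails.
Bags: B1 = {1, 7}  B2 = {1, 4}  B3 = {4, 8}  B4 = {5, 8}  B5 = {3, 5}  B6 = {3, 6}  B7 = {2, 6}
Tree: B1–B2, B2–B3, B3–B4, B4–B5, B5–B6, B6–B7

Checking the three conditions: (i) the bags cover all of {1, 2, 3, 4, 5, 6, 7, 8}; (ii) for each edge, some bag contains both endpoints; (iii) the bags containing any fixed vertex form a subtree. All hold, so the decomposition is valid with width 2 − 1 = 1.

Yes; width 1.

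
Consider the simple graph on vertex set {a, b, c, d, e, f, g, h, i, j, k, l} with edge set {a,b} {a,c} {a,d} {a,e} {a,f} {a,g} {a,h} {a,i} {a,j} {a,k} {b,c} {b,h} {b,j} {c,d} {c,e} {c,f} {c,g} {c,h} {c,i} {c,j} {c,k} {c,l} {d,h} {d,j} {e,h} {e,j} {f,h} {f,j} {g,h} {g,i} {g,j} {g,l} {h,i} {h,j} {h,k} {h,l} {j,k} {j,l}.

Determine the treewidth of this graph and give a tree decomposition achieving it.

Treewidth 4.
One optimal decomposition is:
Bags: B1 = {a, c, g, h, i}  B2 = {a, c, g, h, j}  B3 = {a, c, h, j, k}  B4 = {c, g, h, j, l}  B5 = {a, c, e, h, j}  B6 = {a, c, d, h, j}  B7 = {a, c, f, h, j}  B8 = {a, b, c, h, j}
Tree: B1–B2, B2–B3, B2–B4, B3–B5, B3–B6, B6–B7, B3–B8

The largest bag has 5 vertices, giving width 4; this decomposition certifies tw(G) ≤ 4. For the lower bound, the 5 vertices {a, c, d, h, j} are pairwise adjacent, and any tree decomposition puts a clique entirely inside one bag — forcing width ≥ 4. The upper and lower bounds meet at 4, so that is the treewidth.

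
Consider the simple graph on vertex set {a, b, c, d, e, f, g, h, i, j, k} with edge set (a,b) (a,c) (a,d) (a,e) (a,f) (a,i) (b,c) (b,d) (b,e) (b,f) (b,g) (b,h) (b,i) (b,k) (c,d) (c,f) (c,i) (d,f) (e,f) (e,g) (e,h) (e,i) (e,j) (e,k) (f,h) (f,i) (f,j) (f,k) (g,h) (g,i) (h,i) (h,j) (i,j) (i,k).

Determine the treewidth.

A width-4 tree decomposition is:
Bags: B1 = {e, f, h, i, j}  B2 = {b, e, f, h, i}  B3 = {a, b, e, f, i}  B4 = {a, b, c, f, i}  B5 = {b, e, g, h, i}  B6 = {b, e, f, i, k}  B7 = {a, b, c, d, f}
Tree: B1–B2, B2–B3, B3–B4, B2–B5, B3–B6, B4–B7
The largest bag has 5 vertices, giving width 4; this decomposition certifies tw(G) ≤ 4. On the other hand G contains the 5-clique {b, e, g, h, i}. A clique must lie in a single bag of any decomposition, so no decomposition can have width below 4. The upper and lower bounds meet at 4, so that is the treewidth.

4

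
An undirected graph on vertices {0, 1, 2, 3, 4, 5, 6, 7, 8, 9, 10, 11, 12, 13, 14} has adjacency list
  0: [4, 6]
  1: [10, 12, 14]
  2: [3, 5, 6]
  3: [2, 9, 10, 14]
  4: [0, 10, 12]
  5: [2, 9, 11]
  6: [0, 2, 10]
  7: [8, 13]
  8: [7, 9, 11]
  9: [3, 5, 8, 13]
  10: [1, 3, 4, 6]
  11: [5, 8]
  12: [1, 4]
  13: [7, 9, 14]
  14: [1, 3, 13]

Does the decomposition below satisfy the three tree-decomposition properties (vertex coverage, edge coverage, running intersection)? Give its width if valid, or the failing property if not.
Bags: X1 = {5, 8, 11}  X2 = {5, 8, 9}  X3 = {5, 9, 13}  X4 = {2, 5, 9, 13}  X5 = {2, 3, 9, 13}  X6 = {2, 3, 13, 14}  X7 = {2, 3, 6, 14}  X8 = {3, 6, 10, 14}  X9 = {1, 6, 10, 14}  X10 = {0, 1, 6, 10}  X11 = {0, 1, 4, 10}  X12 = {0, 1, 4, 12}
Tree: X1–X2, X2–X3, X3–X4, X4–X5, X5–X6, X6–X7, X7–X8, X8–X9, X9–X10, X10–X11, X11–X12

A tree decomposition must satisfy three properties: every vertex lies in some bag; for every edge, both endpoints lie together in some bag; and for every vertex, the bags containing it form a connected subtree. Here vertex 7 appears in no bag, so the decomposition is invalid.

No — vertex 7 appears in no bag.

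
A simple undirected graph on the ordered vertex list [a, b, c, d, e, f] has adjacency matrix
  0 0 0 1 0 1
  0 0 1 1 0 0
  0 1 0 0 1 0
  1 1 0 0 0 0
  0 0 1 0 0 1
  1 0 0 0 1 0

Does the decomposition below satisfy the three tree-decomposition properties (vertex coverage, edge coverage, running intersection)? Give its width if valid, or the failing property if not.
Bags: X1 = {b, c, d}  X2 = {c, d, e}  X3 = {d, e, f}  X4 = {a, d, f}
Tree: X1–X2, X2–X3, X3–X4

Yes; width 2.

Checking the three conditions: (i) the bags cover all of {a, b, c, d, e, f}; (ii) for each edge, some bag contains both endpoints; (iii) the bags containing any fixed vertex form a subtree. All hold, so the decomposition is valid with width 3 − 1 = 2.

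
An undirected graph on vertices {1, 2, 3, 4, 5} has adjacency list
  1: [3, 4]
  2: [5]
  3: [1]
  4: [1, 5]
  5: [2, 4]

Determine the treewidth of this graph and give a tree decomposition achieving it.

Treewidth 1.
One optimal decomposition is:
Bags: B1 = {2, 5}  B2 = {4, 5}  B3 = {1, 4}  B4 = {1, 3}
Tree: B1–B2, B2–B3, B3–B4

The largest bag has 2 vertices, giving width 1; this decomposition certifies tw(G) ≤ 1. Any graph with an edge has treewidth ≥ 1, and G has the edge 2–5. Hence tw(G) = 1 exactly.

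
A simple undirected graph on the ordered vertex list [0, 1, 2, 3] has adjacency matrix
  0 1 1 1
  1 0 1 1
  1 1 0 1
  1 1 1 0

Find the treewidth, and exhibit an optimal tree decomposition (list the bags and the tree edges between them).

A single bag containing all 4 vertices is trivially a valid decomposition of width 3. On the other hand G contains the 4-clique {0, 1, 2, 3}. A clique must lie in a single bag of any decomposition, so no decomposition can have width below 3. Therefore the treewidth is 3.

Treewidth 3.
One optimal decomposition is:
Bags: B1 = {0, 1, 2, 3}
Tree: (single bag)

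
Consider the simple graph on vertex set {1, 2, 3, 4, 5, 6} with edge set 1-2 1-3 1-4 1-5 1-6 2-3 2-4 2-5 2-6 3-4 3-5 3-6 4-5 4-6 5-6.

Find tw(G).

5

A width-5 tree decomposition is:
Bags: B1 = {1, 2, 3, 4, 5, 6}
Tree: (single bag)
A single bag containing all 6 vertices is trivially a valid decomposition of width 5. Conversely, {1, 2, 3, 4, 5, 6} is a clique of size 6, and the vertices of any clique must share a bag in every tree decomposition; so some bag has ≥ 6 vertices and tw(G) ≥ 5. Combining the bounds, tw(G) = 5.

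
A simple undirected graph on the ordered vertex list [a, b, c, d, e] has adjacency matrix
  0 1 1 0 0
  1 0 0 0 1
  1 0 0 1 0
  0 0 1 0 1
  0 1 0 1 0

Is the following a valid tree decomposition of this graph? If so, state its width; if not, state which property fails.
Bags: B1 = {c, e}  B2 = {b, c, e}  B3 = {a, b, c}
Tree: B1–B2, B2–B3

A tree decomposition must satisfy three properties: every vertex lies in some bag; for every edge, both endpoints lie together in some bag; and for every vertex, the bags containing it form a connected subtree. Here vertex d appears in no bag, so the decomposition is invalid.

No — vertex d appears in no bag.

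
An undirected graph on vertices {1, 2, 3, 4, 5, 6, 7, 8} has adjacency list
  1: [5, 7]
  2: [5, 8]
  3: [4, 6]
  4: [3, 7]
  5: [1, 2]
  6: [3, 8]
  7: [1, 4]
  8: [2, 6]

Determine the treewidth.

A width-2 tree decomposition is:
Bags: B1 = {3, 6, 8}  B2 = {3, 4, 8}  B3 = {4, 7, 8}  B4 = {1, 7, 8}  B5 = {1, 5, 8}  B6 = {2, 5, 8}
Tree: B1–B2, B2–B3, B3–B4, B4–B5, B5–B6
The largest bag has 3 vertices, giving width 2; this decomposition certifies tw(G) ≤ 2. The edges 8–6–3–4–7–1–5–2–8 form a cycle, so G is not a tree and its treewidth is at least 2. The upper and lower bounds meet at 2, so that is the treewidth.

2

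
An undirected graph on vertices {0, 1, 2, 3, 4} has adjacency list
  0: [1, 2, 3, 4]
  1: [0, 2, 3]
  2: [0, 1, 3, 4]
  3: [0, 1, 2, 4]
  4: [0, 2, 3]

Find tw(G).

A width-3 tree decomposition is:
Bags: B1 = {0, 2, 3, 4}  B2 = {0, 1, 2, 3}
Tree: B1–B2
Every bag has size at most 4, so the width is 4 − 1 = 3 and tw(G) ≤ 3. On the other hand G contains the 4-clique {0, 1, 2, 3}. A clique must lie in a single bag of any decomposition, so no decomposition can have width below 3. Hence tw(G) = 3 exactly.

3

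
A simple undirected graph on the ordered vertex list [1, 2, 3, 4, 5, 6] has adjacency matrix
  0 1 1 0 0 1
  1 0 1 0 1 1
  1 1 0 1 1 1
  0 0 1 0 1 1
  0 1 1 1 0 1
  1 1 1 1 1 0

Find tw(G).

3

A width-3 tree decomposition is:
Bags: B1 = {1, 2, 3, 6}  B2 = {2, 3, 5, 6}  B3 = {3, 4, 5, 6}
Tree: B1–B2, B2–B3
Every bag has size at most 4, so the width is 4 − 1 = 3 and tw(G) ≤ 3. For the lower bound, the 4 vertices {1, 2, 3, 6} are pairwise adjacent, and any tree decomposition puts a clique entirely inside one bag — forcing width ≥ 3. The upper and lower bounds meet at 3, so that is the treewidth.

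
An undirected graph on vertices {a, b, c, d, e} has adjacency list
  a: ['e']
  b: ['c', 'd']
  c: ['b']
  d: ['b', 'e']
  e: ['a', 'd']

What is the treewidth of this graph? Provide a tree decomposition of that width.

Every bag has size at most 2, so the width is 2 − 1 = 1 and tw(G) ≤ 1. G has an edge, so its treewidth is at least 1. Therefore the treewidth is 1.

Treewidth 1.
Bags: B1 = {a, e}  B2 = {d, e}  B3 = {b, d}  B4 = {b, c}
Tree: B1–B2, B2–B3, B3–B4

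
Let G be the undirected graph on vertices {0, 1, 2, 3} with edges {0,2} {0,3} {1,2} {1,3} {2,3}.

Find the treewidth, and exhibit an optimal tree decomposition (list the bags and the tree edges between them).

Each bag holds 3 vertices, so the decomposition has width 2, which upper-bounds the treewidth. Conversely, {0, 2, 3} is a clique of size 3, and the vertices of any clique must share a bag in every tree decomposition; so some bag has ≥ 3 vertices and tw(G) ≥ 2. Hence tw(G) = 2 exactly.

Treewidth 2.
One optimal decomposition is:
Bags: B1 = {1, 2, 3}  B2 = {0, 2, 3}
Tree: B1–B2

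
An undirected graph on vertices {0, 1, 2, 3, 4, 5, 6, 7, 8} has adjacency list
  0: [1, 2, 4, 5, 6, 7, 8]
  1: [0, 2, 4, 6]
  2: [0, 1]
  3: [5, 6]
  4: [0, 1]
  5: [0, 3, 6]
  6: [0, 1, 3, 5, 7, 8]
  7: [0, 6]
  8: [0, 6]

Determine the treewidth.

A width-2 tree decomposition is:
Bags: B1 = {0, 1, 4}  B2 = {0, 1, 6}  B3 = {0, 5, 6}  B4 = {0, 1, 2}  B5 = {0, 6, 7}  B6 = {0, 6, 8}  B7 = {3, 5, 6}
Tree: B1–B2, B2–B3, B2–B4, B2–B5, B2–B6, B3–B7
Every bag has size at most 3, so the width is 3 − 1 = 2 and tw(G) ≤ 2. Conversely, {0, 1, 2} is a clique of size 3, and the vertices of any clique must share a bag in every tree decomposition; so some bag has ≥ 3 vertices and tw(G) ≥ 2. Combining the bounds, tw(G) = 2.

2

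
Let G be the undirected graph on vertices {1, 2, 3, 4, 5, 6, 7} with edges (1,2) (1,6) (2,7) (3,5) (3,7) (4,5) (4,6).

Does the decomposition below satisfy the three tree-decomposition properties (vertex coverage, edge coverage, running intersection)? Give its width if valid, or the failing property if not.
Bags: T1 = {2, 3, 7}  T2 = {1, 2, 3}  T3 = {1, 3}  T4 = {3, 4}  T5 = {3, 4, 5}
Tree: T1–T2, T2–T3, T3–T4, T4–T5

A tree decomposition must satisfy three properties: every vertex lies in some bag; for every edge, both endpoints lie together in some bag; and for every vertex, the bags containing it form a connected subtree. Here vertex 6 appears in no bag, so the decomposition is invalid.

No — vertex 6 appears in no bag.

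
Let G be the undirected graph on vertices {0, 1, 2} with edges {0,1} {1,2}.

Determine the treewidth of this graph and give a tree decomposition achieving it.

Treewidth 1.
One such decomposition:
Bags: B1 = {0, 1}  B2 = {1, 2}
Tree: B1–B2

Every bag has size at most 2, so the width is 2 − 1 = 1 and tw(G) ≤ 1. Since G has at least one edge (e.g. 0–1), it is not an edgeless graph, so tw(G) ≥ 1. Hence tw(G) = 1 exactly.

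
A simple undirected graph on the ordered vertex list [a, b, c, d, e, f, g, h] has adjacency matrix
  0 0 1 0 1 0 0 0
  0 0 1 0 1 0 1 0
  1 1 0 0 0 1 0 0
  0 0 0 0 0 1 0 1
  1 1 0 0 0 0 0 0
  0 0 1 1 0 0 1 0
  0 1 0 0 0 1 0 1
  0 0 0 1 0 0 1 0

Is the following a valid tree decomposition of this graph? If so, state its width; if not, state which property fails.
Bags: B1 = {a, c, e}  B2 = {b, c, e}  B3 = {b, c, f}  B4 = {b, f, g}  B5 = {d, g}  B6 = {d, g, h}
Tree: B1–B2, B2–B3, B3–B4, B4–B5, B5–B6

No — edge (f,d) lies in no bag.

A tree decomposition must satisfy three properties: every vertex lies in some bag; for every edge, both endpoints lie together in some bag; and for every vertex, the bags containing it form a connected subtree. Here edge (f,d) lies in no bag, so the decomposition is invalid.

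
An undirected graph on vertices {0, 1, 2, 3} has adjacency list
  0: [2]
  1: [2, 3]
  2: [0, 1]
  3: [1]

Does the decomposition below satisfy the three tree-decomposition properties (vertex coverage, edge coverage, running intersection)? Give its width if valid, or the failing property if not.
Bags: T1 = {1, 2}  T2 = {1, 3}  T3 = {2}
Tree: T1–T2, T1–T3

A tree decomposition must satisfy three properties: every vertex lies in some bag; for every edge, both endpoints lie together in some bag; and for every vertex, the bags containing it form a connected subtree. Here vertex 0 appears in no bag, so the decomposition is invalid.

No — vertex 0 appears in no bag.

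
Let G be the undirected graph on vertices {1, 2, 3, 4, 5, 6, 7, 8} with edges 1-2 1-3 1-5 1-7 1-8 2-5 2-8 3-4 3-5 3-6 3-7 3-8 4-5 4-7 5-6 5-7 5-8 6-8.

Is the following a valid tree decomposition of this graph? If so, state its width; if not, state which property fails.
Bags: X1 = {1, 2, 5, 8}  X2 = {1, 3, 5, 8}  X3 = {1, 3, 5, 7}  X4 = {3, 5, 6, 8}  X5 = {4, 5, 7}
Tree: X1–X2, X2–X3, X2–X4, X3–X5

No — edge (3,4) lies in no bag.

A tree decomposition must satisfy three properties: every vertex lies in some bag; for every edge, both endpoints lie together in some bag; and for every vertex, the bags containing it form a connected subtree. Here edge (3,4) lies in no bag, so the decomposition is invalid.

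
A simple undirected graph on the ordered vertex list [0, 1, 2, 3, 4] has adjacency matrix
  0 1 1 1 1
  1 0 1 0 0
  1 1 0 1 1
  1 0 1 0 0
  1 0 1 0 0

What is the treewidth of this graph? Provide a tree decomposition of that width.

Treewidth 2.
One such decomposition:
Bags: B1 = {0, 1, 2}  B2 = {0, 2, 3}  B3 = {0, 2, 4}
Tree: B1–B2, B2–B3

Every bag has size at most 3, so the width is 3 − 1 = 2 and tw(G) ≤ 2. Conversely, {0, 1, 2} is a clique of size 3, and the vertices of any clique must share a bag in every tree decomposition; so some bag has ≥ 3 vertices and tw(G) ≥ 2. Combining the bounds, tw(G) = 2.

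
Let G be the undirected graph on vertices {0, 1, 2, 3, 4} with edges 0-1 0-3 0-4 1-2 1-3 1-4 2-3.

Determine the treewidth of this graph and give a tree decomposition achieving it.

Treewidth 2.
Bags: B1 = {1, 2, 3}  B2 = {0, 1, 3}  B3 = {0, 1, 4}
Tree: B1–B2, B2–B3

Every bag has size at most 3, so the width is 3 − 1 = 2 and tw(G) ≤ 2. On the other hand G contains the 3-clique {0, 1, 3}. A clique must lie in a single bag of any decomposition, so no decomposition can have width below 2. Combining the bounds, tw(G) = 2.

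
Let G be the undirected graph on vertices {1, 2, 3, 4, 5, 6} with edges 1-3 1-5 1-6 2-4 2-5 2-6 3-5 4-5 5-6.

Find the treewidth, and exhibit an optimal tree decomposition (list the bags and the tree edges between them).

Each bag holds 3 vertices, so the decomposition has width 2, which upper-bounds the treewidth. For the lower bound, the 3 vertices {1, 3, 5} are pairwise adjacent, and any tree decomposition puts a clique entirely inside one bag — forcing width ≥ 2. The upper and lower bounds meet at 2, so that is the treewidth.

Treewidth 2.
One such decomposition:
Bags: B1 = {2, 5, 6}  B2 = {1, 5, 6}  B3 = {2, 4, 5}  B4 = {1, 3, 5}
Tree: B1–B2, B1–B3, B2–B4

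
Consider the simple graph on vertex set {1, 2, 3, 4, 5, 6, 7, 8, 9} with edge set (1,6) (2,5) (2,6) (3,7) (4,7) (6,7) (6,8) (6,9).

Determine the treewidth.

A width-1 tree decomposition is:
Bags: B1 = {6, 7}  B2 = {6, 9}  B3 = {1, 6}  B4 = {3, 7}  B5 = {4, 7}  B6 = {2, 6}  B7 = {2, 5}  B8 = {6, 8}
Tree: B1–B2, B2–B3, B1–B4, B1–B5, B2–B6, B6–B7, B1–B8
Every bag has size at most 2, so the width is 2 − 1 = 1 and tw(G) ≤ 1. Any graph with an edge has treewidth ≥ 1, and G has the edge 6–7. Therefore the treewidth is 1.

1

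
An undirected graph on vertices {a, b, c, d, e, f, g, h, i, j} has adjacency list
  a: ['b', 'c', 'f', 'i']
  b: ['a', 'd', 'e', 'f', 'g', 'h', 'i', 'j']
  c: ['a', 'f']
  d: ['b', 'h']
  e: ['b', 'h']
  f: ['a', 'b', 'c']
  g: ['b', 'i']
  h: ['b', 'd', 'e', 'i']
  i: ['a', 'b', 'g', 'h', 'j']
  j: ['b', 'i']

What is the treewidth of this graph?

A width-2 tree decomposition is:
Bags: B1 = {b, e, h}  B2 = {b, d, h}  B3 = {b, h, i}  B4 = {b, i, j}  B5 = {b, g, i}  B6 = {a, b, i}  B7 = {a, b, f}  B8 = {a, c, f}
Tree: B1–B2, B1–B3, B3–B4, B4–B5, B5–B6, B6–B7, B7–B8
Each bag holds 3 vertices, so the decomposition has width 2, which upper-bounds the treewidth. Conversely, {a, c, f} is a clique of size 3, and the vertices of any clique must share a bag in every tree decomposition; so some bag has ≥ 3 vertices and tw(G) ≥ 2. The upper and lower bounds meet at 2, so that is the treewidth.

2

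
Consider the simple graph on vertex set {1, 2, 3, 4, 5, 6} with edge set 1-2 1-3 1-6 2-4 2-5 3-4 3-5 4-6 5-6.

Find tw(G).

A width-3 tree decomposition is:
Bags: B1 = {1, 3, 4, 5}  B2 = {1, 2, 4, 5}  B3 = {1, 4, 5, 6}
Tree: B1–B2, B2–B3
Every bag has size at most 4, so the width is 4 − 1 = 3 and tw(G) ≤ 3. For the lower bound: the 4 vertex sets {3,5}, {1,2}, {4}, {6} are disjoint, each induces a connected subgraph, and every pair is joined by at least one edge of G. Contracting each set to a single vertex therefore yields K_{4} as a minor, and since treewidth is minor-monotone, tw(G) ≥ tw(K_{4}) = 3. Combining the bounds, tw(G) = 3.

3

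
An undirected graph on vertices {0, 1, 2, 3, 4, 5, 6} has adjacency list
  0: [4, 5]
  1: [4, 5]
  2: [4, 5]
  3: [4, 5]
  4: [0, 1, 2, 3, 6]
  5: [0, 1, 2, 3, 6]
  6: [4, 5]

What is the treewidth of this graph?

A width-2 tree decomposition is:
Bags: B1 = {0, 4, 5}  B2 = {4, 5, 6}  B3 = {3, 4, 5}  B4 = {2, 4, 5}  B5 = {1, 4, 5}
Tree: B1–B2, B2–B3, B3–B4, B4–B5
Every bag has size at most 3, so the width is 3 − 1 = 2 and tw(G) ≤ 2. For the lower bound, G contains the cycle 4–0–5–6–4, so G is not a forest; only forests have treewidth ≤ 1, hence tw(G) ≥ 2. Combining the bounds, tw(G) = 2.

2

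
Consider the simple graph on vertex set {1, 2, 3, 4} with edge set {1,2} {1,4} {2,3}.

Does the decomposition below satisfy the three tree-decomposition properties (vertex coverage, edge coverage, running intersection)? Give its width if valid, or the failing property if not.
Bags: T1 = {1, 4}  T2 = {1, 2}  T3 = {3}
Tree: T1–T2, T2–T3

No — edge (2,3) lies in no bag.

A tree decomposition must satisfy three properties: every vertex lies in some bag; for every edge, both endpoints lie together in some bag; and for every vertex, the bags containing it form a connected subtree. Here edge (2,3) lies in no bag, so the decomposition is invalid.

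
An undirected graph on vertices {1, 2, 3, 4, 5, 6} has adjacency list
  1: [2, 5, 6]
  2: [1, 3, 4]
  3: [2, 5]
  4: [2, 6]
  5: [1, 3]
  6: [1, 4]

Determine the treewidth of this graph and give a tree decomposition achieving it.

Every bag has size at most 3, so the width is 3 − 1 = 2 and tw(G) ≤ 2. The edges 4–6–1–2–4 form a cycle, so G is not a tree and its treewidth is at least 2. Therefore the treewidth is 2.

Treewidth 2.
One optimal decomposition is:
Bags: B1 = {2, 4, 6}  B2 = {1, 2, 6}  B3 = {1, 2, 3}  B4 = {1, 3, 5}
Tree: B1–B2, B2–B3, B3–B4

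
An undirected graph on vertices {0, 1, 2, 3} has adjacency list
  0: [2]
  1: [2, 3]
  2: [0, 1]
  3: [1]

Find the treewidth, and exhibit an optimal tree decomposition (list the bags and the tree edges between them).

Treewidth 1.
One such decomposition:
Bags: B1 = {1, 2}  B2 = {0, 2}  B3 = {1, 3}
Tree: B1–B2, B1–B3

Each bag holds 2 vertices, so the decomposition has width 1, which upper-bounds the treewidth. Any graph with an edge has treewidth ≥ 1, and G has the edge 1–2. Therefore the treewidth is 1.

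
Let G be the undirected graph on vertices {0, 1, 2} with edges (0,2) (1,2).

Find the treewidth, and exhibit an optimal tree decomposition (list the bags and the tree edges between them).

Treewidth 1.
One optimal decomposition is:
Bags: B1 = {0, 2}  B2 = {1, 2}
Tree: B1–B2

Every bag has size at most 2, so the width is 2 − 1 = 1 and tw(G) ≤ 1. G has an edge, so its treewidth is at least 1. Combining the bounds, tw(G) = 1.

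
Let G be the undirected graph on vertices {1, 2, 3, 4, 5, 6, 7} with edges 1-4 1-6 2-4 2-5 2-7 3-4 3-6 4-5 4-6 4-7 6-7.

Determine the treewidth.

2

A width-2 tree decomposition is:
Bags: B1 = {2, 4, 5}  B2 = {2, 4, 7}  B3 = {4, 6, 7}  B4 = {1, 4, 6}  B5 = {3, 4, 6}
Tree: B1–B2, B2–B3, B3–B4, B3–B5
Every bag has size at most 3, so the width is 3 − 1 = 2 and tw(G) ≤ 2. On the other hand G contains the 3-clique {2, 4, 5}. A clique must lie in a single bag of any decomposition, so no decomposition can have width below 2. Hence tw(G) = 2 exactly.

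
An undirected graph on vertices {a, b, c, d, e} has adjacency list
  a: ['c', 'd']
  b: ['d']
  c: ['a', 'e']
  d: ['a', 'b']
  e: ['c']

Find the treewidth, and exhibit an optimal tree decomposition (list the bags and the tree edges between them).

Every bag has size at most 2, so the width is 2 − 1 = 1 and tw(G) ≤ 1. G has an edge, so its treewidth is at least 1. Hence tw(G) = 1 exactly.

Treewidth 1.
Bags: B1 = {b, d}  B2 = {a, d}  B3 = {a, c}  B4 = {c, e}
Tree: B1–B2, B2–B3, B3–B4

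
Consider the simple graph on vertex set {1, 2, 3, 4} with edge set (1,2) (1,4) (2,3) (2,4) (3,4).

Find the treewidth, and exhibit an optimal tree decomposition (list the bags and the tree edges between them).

Treewidth 2.
One optimal decomposition is:
Bags: B1 = {2, 3, 4}  B2 = {1, 2, 4}
Tree: B1–B2

The largest bag has 3 vertices, giving width 2; this decomposition certifies tw(G) ≤ 2. On the other hand G contains the 3-clique {1, 2, 4}. A clique must lie in a single bag of any decomposition, so no decomposition can have width below 2. Therefore the treewidth is 2.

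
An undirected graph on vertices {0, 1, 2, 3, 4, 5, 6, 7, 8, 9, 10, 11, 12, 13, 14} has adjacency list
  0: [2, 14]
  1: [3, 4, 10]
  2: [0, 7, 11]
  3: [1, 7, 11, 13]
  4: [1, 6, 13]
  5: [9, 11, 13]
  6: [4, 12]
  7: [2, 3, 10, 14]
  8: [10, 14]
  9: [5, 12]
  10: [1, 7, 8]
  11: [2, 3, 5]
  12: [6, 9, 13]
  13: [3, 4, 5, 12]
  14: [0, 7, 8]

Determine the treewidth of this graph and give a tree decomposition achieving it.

Every bag has size at most 4, so the width is 4 − 1 = 3 and tw(G) ≤ 3. For the lower bound: the 4 vertex sets {0,8,14}, {2}, {7}, {1,3,10,11} are disjoint, each induces a connected subgraph, and every pair is joined by at least one edge of G. Contracting each set to a single vertex therefore yields K_{4} as a minor, and since treewidth is minor-monotone, tw(G) ≥ tw(K_{4}) = 3. Therefore the treewidth is 3.

Treewidth 3.
Bags: B1 = {0, 2, 8, 14}  B2 = {2, 7, 8, 14}  B3 = {2, 7, 8, 10}  B4 = {2, 7, 10, 11}  B5 = {3, 7, 10, 11}  B6 = {1, 3, 10, 11}  B7 = {1, 3, 5, 11}  B8 = {1, 3, 5, 13}  B9 = {1, 4, 5, 13}  B10 = {4, 5, 9, 13}  B11 = {4, 9, 12, 13}  B12 = {4, 6, 9, 12}
Tree: B1–B2, B2–B3, B3–B4, B4–B5, B5–B6, B6–B7, B7–B8, B8–B9, B9–B10, B10–B11, B11–B12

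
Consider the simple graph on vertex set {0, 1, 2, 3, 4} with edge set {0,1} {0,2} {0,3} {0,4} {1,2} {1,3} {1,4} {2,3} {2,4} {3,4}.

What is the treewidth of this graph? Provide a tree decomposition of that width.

With just one bag of size 5, the width is 5 − 1 = 4, so tw(G) ≤ 4. For the lower bound, the 5 vertices {0, 1, 2, 3, 4} are pairwise adjacent, and any tree decomposition puts a clique entirely inside one bag — forcing width ≥ 4. The upper and lower bounds meet at 4, so that is the treewidth.

Treewidth 4.
One optimal decomposition is:
Bags: B1 = {0, 1, 2, 3, 4}
Tree: (single bag)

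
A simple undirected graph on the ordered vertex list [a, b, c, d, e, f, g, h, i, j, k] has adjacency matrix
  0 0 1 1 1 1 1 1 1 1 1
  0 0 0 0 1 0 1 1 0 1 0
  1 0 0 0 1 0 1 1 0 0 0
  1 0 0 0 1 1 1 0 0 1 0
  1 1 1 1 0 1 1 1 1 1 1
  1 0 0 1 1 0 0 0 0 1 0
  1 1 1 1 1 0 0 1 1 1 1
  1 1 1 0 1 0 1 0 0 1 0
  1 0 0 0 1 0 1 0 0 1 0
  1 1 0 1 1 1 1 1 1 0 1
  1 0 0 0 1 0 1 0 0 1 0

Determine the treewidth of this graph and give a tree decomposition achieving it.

Treewidth 4.
One optimal decomposition is:
Bags: B1 = {a, e, g, i, j}  B2 = {a, e, g, h, j}  B3 = {a, d, e, g, j}  B4 = {a, d, e, f, j}  B5 = {a, e, g, j, k}  B6 = {a, c, e, g, h}  B7 = {b, e, g, h, j}
Tree: B1–B2, B1–B3, B3–B4, B2–B5, B2–B6, B2–B7

The largest bag has 5 vertices, giving width 4; this decomposition certifies tw(G) ≤ 4. For the lower bound, the 5 vertices {a, d, e, g, j} are pairwise adjacent, and any tree decomposition puts a clique entirely inside one bag — forcing width ≥ 4. Combining the bounds, tw(G) = 4.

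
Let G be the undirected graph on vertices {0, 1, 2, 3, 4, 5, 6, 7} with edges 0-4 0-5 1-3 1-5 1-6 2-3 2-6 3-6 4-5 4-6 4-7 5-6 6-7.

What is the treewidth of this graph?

2

A width-2 tree decomposition is:
Bags: B1 = {1, 5, 6}  B2 = {4, 5, 6}  B3 = {0, 4, 5}  B4 = {4, 6, 7}  B5 = {1, 3, 6}  B6 = {2, 3, 6}
Tree: B1–B2, B2–B3, B2–B4, B1–B5, B5–B6
The largest bag has 3 vertices, giving width 2; this decomposition certifies tw(G) ≤ 2. On the other hand G contains the 3-clique {0, 4, 5}. A clique must lie in a single bag of any decomposition, so no decomposition can have width below 2. Hence tw(G) = 2 exactly.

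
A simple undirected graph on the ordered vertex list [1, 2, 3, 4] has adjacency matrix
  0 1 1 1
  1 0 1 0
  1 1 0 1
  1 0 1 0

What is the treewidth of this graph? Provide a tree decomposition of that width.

Treewidth 2.
One such decomposition:
Bags: B1 = {1, 3, 4}  B2 = {1, 2, 3}
Tree: B1–B2

Each bag holds 3 vertices, so the decomposition has width 2, which upper-bounds the treewidth. On the other hand G contains the 3-clique {1, 2, 3}. A clique must lie in a single bag of any decomposition, so no decomposition can have width below 2. Therefore the treewidth is 2.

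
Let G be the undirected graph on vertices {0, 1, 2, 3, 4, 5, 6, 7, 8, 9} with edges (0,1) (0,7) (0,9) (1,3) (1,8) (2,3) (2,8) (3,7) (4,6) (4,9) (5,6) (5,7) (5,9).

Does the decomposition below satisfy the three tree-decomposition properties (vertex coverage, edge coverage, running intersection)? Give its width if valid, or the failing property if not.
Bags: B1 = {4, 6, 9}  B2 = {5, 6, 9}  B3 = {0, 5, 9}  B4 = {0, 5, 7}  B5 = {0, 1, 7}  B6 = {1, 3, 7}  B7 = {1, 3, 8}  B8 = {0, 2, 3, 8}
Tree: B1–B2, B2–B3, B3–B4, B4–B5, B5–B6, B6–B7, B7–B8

No — bags containing vertex 0 are not connected in the tree.

A tree decomposition must satisfy three properties: every vertex lies in some bag; for every edge, both endpoints lie together in some bag; and for every vertex, the bags containing it form a connected subtree. Here bags containing vertex 0 are not connected in the tree, so the decomposition is invalid.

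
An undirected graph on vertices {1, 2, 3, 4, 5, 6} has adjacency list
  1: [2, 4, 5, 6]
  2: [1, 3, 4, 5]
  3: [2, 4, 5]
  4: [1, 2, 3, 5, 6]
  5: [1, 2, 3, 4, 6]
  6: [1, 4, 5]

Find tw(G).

A width-3 tree decomposition is:
Bags: B1 = {1, 2, 4, 5}  B2 = {1, 4, 5, 6}  B3 = {2, 3, 4, 5}
Tree: B1–B2, B1–B3
Each bag holds 4 vertices, so the decomposition has width 3, which upper-bounds the treewidth. On the other hand G contains the 4-clique {1, 2, 4, 5}. A clique must lie in a single bag of any decomposition, so no decomposition can have width below 3. The upper and lower bounds meet at 3, so that is the treewidth.

3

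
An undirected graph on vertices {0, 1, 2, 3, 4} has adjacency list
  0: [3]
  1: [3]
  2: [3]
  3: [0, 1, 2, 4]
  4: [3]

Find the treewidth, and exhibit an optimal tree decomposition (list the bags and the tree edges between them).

Each bag holds 2 vertices, so the decomposition has width 1, which upper-bounds the treewidth. G has an edge, so its treewidth is at least 1. The upper and lower bounds meet at 1, so that is the treewidth.

Treewidth 1.
One such decomposition:
Bags: B1 = {1, 3}  B2 = {2, 3}  B3 = {3, 4}  B4 = {0, 3}
Tree: B1–B2, B2–B3, B2–B4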